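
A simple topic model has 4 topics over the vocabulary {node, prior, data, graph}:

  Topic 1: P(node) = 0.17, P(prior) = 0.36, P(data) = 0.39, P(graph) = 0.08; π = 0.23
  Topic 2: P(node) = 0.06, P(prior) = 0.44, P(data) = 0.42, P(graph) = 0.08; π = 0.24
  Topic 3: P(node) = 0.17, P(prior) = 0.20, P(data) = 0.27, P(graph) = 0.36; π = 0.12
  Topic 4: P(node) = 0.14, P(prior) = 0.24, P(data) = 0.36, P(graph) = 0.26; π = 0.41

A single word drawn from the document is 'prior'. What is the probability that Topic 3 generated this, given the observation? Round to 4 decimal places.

0.0772

By Bayes' theorem, P(k | x) = π_k f_k(x) / Σ_j π_j f_j(x).
Component likelihoods at x = 'prior':
  f_1 = P(prior | comp) = 0.36
  f_2 = P(prior | comp) = 0.44
  f_3 = P(prior | comp) = 0.20
  f_4 = P(prior | comp) = 0.24
Prior × likelihood for each component:
  π_1·f_1 = 0.23 × 0.36 = 0.0828
  π_2·f_2 = 0.24 × 0.44 = 0.1056
  π_3·f_3 = 0.12 × 0.2 = 0.024
  π_4·f_4 = 0.41 × 0.24 = 0.0984
Evidence: 0.0828 + 0.1056 + 0.024 + 0.0984 = 0.3108
P(Topic 3 | the observation) ≈ 0.0772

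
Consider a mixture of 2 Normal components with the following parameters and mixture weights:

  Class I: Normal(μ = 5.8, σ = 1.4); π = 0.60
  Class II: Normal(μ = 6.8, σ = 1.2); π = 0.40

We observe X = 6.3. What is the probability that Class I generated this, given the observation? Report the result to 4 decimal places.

Apply Bayes' rule: the posterior for each component is proportional to its prior times its likelihood at x.
Component likelihoods at x = 6.3:
  p_I = (1/(1.4·√(2π)))·exp(−(6.3−5.8)²/(2·1.4²)) = 0.284959·exp(-0.06378) = 0.267353
  p_II = (1/(1.2·√(2π)))·exp(−(6.3−6.8)²/(2·1.2²)) = 0.332452·exp(-0.08681) = 0.30481
Weight by the priors:
  P(Z=I)·p_I = 0.60 × 0.267353 = 0.160412
  P(Z=II)·p_II = 0.40 × 0.30481 = 0.121924
Normaliser: 0.160412 + 0.121924 = 0.282336
So the posterior for Class I is 0.160412 / 0.282336 ≈ 0.5682.

0.5682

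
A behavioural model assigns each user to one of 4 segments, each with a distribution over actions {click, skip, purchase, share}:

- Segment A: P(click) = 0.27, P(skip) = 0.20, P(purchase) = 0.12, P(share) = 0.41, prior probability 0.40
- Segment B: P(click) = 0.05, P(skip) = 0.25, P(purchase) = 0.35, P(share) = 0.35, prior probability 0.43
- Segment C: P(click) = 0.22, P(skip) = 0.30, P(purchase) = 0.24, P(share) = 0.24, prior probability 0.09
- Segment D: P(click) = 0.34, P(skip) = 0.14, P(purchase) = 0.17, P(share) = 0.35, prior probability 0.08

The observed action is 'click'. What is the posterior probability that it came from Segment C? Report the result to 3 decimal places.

The responsibility of component k is P(Z=k) f_k(x) divided by Σ_j P(Z=j) f_j(x).
Component likelihoods at x = 'click':
  L_A = P(click | comp) = 0.27
  L_B = P(click | comp) = 0.05
  L_C = P(click | comp) = 0.22
  L_D = P(click | comp) = 0.34
Unnormalised posteriors:
  P(Z=A)·L_A = 0.40 × 0.27 = 0.108
  P(Z=B)·L_B = 0.43 × 0.05 = 0.0215
  P(Z=C)·L_C = 0.09 × 0.22 = 0.0198
  P(Z=D)·L_D = 0.08 × 0.34 = 0.0272
Marginal: 0.108 + 0.0215 + 0.0198 + 0.0272 = 0.1765
So the posterior for Segment C is 0.0198 / 0.1765 ≈ 0.112.

0.112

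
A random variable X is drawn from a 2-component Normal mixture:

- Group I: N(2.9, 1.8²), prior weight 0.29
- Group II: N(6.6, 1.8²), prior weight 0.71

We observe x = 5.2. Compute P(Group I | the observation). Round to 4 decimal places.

By Bayes' theorem, P(k | x) = π_k f_k(x) / Σ_j π_j f_j(x).
Evaluate each component's likelihood at the observed value:
  L_I = (1/(1.8·√(2π)))·exp(−(5.2−2.9)²/(2·1.8²)) = 0.221635·exp(-0.81636) = 0.0979711
  L_II = (1/(1.8·√(2π)))·exp(−(5.2−6.6)²/(2·1.8²)) = 0.221635·exp(-0.30247) = 0.163786
Unnormalised posteriors:
  π_I·L_I = 0.29 × 0.0979711 = 0.0284116
  π_II·L_II = 0.71 × 0.163786 = 0.116288
Evidence: 0.0284116 + 0.116288 = 0.1447
P(Group I | the observation) = 0.0284116 / 0.1447 ≈ 0.1963

0.1963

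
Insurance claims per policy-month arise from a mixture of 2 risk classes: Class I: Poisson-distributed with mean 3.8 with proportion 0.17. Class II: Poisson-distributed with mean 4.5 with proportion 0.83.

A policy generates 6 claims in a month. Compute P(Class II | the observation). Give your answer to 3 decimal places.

0.870

P(component k | x) = π_k·f_k(x) / marginal(x), where marginal(x) = Σ_j π_j·f_j(x).
Component likelihoods at x = 6 claims:
  f_I = e^(−3.8)·3.8^6/6! = 0.0935513
  f_II = e^(−4.5)·4.5^6/6! = 0.12812
Unnormalised posteriors:
  π_I·f_I = 0.17 × 0.0935513 = 0.0159037
  π_II·f_II = 0.83 × 0.12812 = 0.10634
Marginal: 0.0159037 + 0.10634 = 0.122243
So the posterior for Class II is 0.10634 / 0.122243 ≈ 0.870.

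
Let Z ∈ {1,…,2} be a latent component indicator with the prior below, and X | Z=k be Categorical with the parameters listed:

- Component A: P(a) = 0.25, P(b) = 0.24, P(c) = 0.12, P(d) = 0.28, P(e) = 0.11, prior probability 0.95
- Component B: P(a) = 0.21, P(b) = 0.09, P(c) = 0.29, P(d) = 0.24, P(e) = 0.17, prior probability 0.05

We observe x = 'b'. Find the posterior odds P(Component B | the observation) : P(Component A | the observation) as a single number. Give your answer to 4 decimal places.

Since P(k|x) ∝ π_k f_k(x), the posterior odds are π_i f_i(x) / (π_j f_j(x)).
Evaluate each component's likelihood at the observed value:
  f_A = P(b | comp) = 0.24
  f_B = P(b | comp) = 0.09
Odds = (0.05/0.95) × (0.09/0.24) = 0.0526316 × 0.375 ≈ 0.0197

0.0197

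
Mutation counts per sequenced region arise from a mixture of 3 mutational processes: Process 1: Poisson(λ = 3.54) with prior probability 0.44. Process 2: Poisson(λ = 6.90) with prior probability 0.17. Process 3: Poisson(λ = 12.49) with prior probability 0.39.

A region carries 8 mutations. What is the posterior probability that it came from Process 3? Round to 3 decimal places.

0.421

Apply Bayes' rule: the posterior for each component is proportional to its prior times its likelihood at x.
Component likelihoods at x = 8 mutations:
  p_1 = 0.0177461
  p_2 = 0.128422
  p_3 = 0.0552893
Weight by the priors:
  w_1·p_1 = 0.44 × 0.0177461 = 0.00780829
  w_2·p_2 = 0.17 × 0.128422 = 0.0218318
  w_3·p_3 = 0.39 × 0.0552893 = 0.0215628
Normaliser: 0.00780829 + 0.0218318 + 0.0215628 = 0.0512029
P(Process 3 | x) ≈ 0.421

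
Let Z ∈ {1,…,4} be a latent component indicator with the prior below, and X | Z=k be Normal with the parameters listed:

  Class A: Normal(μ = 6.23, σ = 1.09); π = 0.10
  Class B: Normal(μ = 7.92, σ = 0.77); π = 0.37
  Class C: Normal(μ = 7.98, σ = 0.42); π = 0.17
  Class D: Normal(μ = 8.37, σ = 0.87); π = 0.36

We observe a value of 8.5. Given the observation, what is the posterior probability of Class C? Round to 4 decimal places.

By Bayes' theorem, P(k | x) = w_k f_k(x) / Σ_j w_j f_j(x).
Component likelihoods at x = 8.5:
  f_A = 0.04185
  f_B = 0.390134
  f_C = 0.441367
  f_D = 0.453464
Prior × likelihood for each component:
  w_A·f_A = 0.10 × 0.04185 = 0.004185
  w_B·f_B = 0.37 × 0.390134 = 0.14435
  w_C·f_C = 0.17 × 0.441367 = 0.0750324
  w_D·f_D = 0.36 × 0.453464 = 0.163247
Evidence: 0.004185 + 0.14435 + 0.0750324 + 0.163247 = 0.386814
Responsibility of Class C: 0.0750324 / 0.386814 ≈ 0.1940

0.1940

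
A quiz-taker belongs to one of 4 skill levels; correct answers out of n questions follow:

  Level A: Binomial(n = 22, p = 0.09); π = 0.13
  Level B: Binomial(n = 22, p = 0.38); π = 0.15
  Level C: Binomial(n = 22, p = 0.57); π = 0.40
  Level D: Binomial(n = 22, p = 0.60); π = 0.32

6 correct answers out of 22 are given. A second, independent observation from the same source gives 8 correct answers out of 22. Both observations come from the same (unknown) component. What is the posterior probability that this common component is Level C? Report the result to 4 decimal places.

0.0131

Apply Bayes' rule: the posterior for each component is proportional to its prior times its likelihood at x.
Since both observations come from the same component, the likelihood for component k is f_k(x₁)·f_k(x₂).
  f_A = [0.00876863] × [0.000367585] = 3.22321e-06
  f_B = [0.107098] × [0.172421] = 0.018466
  f_C = [0.0034959] × [0.0263266] = 9.20352e-05
  f_D = [0.00149514] × [0.0144174] = 2.15561e-05
Unnormalised posteriors:
  π_A·f_A = 0.13 × 3.22321e-06 = 4.19018e-07
  π_B·f_B = 0.15 × 0.018466 = 0.0027699
  π_C·f_C = 0.40 × 9.20352e-05 = 3.68141e-05
  π_D·f_D = 0.32 × 2.15561e-05 = 6.89794e-06
Marginal: 4.19018e-07 + 0.0027699 + 3.68141e-05 + 6.89794e-06 = 0.00281403
P(Level C | data) ≈ 0.0131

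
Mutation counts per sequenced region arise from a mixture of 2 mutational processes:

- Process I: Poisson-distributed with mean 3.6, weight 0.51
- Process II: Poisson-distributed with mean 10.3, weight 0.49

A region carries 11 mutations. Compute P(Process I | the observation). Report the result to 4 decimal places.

Apply Bayes' rule: the posterior for each component is proportional to its prior times its likelihood at x.
Evaluate each component's likelihood at the observed value:
  p_I = e^(−3.6)·3.6^11/11! = 0.000900973
  p_II = e^(−10.3)·10.3^11/11! = 0.116633
Prior × likelihood for each component:
  π_I·p_I = 0.51 × 0.000900973 = 0.000459496
  π_II·p_II = 0.49 × 0.116633 = 0.0571501
Marginal: 0.000459496 + 0.0571501 = 0.0576096
P(Process I | data) ≈ 0.0080

0.0080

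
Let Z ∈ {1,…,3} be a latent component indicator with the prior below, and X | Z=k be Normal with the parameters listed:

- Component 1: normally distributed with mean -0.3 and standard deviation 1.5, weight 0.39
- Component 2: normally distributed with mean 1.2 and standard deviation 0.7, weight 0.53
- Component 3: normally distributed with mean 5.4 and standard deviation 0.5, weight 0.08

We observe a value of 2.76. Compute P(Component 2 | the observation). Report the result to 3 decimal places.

P(component k | x) = w_k·f_k(x) / marginal(x), where marginal(x) = Σ_j w_j·f_j(x).
Normal densities:
  p_1 = (1/(1.5·√(2π)))·exp(−(2.76−-0.3)²/(2·1.5²)) = 0.265962·exp(-2.08080) = 0.0332001
  p_2 = (1/(0.7·√(2π)))·exp(−(2.76−1.2)²/(2·0.7²)) = 0.569918·exp(-2.48327) = 0.0475711
  p_3 = (1/(0.5·√(2π)))·exp(−(2.76−5.4)²/(2·0.5²)) = 0.797885·exp(-13.93920) = 7.05054e-07
Unnormalised posteriors:
  w_1·p_1 = 0.39 × 0.0332001 = 0.012948
  w_2·p_2 = 0.53 × 0.0475711 = 0.0252127
  w_3·p_3 = 0.08 × 7.05054e-07 = 5.64043e-08
Normaliser: 0.012948 + 0.0252127 + 5.64043e-08 = 0.0381608
P(Component 2 | the observation) = 0.0252127 / 0.0381608 ≈ 0.661

0.661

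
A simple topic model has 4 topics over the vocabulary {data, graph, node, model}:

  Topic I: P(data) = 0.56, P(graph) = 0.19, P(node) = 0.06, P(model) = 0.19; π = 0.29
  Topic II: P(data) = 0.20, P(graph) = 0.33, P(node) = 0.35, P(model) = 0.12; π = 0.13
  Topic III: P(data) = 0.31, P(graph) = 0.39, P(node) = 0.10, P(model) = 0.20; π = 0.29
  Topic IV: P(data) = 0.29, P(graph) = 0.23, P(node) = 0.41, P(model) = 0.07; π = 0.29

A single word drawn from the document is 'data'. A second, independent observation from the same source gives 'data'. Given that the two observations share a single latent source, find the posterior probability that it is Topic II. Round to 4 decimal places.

0.0350

By Bayes' theorem, P(k | x) = P(Z=k) f_k(x) / Σ_j P(Z=j) f_j(x).
Since both observations come from the same component, the likelihood for component k is f_k(x₁)·f_k(x₂).
  L_I = [0.56] × [0.56] = 0.3136
  L_II = [0.2] × [0.2] = 0.04
  L_III = [0.31] × [0.31] = 0.0961
  L_IV = [0.29] × [0.29] = 0.0841
Multiply by the mixture weights:
  P(Z=I)·L_I = 0.29 × 0.3136 = 0.090944
  P(Z=II)·L_II = 0.13 × 0.04 = 0.0052
  P(Z=III)·L_III = 0.29 × 0.0961 = 0.027869
  P(Z=IV)·L_IV = 0.29 × 0.0841 = 0.024389
Normaliser: 0.090944 + 0.0052 + 0.027869 + 0.024389 = 0.148402
So the posterior for Topic II is 0.0052 / 0.148402 ≈ 0.0350.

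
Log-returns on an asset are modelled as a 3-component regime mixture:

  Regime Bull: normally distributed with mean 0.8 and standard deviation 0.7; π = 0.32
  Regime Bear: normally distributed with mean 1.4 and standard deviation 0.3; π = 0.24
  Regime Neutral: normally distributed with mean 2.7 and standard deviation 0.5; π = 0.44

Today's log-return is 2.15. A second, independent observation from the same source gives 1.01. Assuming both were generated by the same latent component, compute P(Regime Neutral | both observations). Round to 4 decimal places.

Posterior ∝ prior × likelihood, so P(k | x) ∝ π_k f_k(x); normalise over all components.
Since both observations come from the same component, the likelihood for component k is f_k(x₁)·f_k(x₂).
  L_Bull = [(1/(0.7·√(2π)))·exp(−(2.15−0.8)²/(2·0.7²)) = 0.569918·exp(-1.85969) = 0.0887477] × [0.54484] = 0.0483533
  L_Bear = [(1/(0.3·√(2π)))·exp(−(2.15−1.4)²/(2·0.3²)) = 1.329808·exp(-3.12500) = 0.0584277] × [0.571229] = 0.0333756
  L_Neutral = [(1/(0.5·√(2π)))·exp(−(2.15−2.7)²/(2·0.5²)) = 0.797885·exp(-0.60500) = 0.435704] × [0.00263732] = 0.00114909
Prior × likelihood for each component:
  π_Bull·L_Bull = 0.32 × 0.0483533 = 0.0154731
  π_Bear·L_Bear = 0.24 × 0.0333756 = 0.00801013
  π_Neutral·L_Neutral = 0.44 × 0.00114909 = 0.000505601
Sum: 0.0154731 + 0.00801013 + 0.000505601 = 0.0239888
Responsibility of Regime Neutral: 0.000505601 / 0.0239888 ≈ 0.0211

0.0211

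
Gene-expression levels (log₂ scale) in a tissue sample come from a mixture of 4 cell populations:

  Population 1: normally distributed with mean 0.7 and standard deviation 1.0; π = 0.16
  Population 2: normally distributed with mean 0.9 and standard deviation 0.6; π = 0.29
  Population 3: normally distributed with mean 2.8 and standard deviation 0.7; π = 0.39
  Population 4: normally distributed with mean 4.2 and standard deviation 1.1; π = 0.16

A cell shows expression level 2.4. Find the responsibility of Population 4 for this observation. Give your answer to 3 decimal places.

Apply Bayes' rule: the posterior for each component is proportional to its prior times its likelihood at x.
Component likelihoods at x = 2.4:
  p_1 = (1/(1.0·√(2π)))·exp(−(2.4−0.7)²/(2·1.0²)) = 0.398942·exp(-1.44500) = 0.0940491
  p_2 = (1/(0.6·√(2π)))·exp(−(2.4−0.9)²/(2·0.6²)) = 0.664904·exp(-3.12500) = 0.0292138
  p_3 = (1/(0.7·√(2π)))·exp(−(2.4−2.8)²/(2·0.7²)) = 0.569918·exp(-0.16327) = 0.484068
  p_4 = (1/(1.1·√(2π)))·exp(−(2.4−4.2)²/(2·1.1²)) = 0.362675·exp(-1.33884) = 0.0950748
Weight by the priors:
  P(Z=1)·p_1 = 0.16 × 0.0940491 = 0.0150479
  P(Z=2)·p_2 = 0.29 × 0.0292138 = 0.00847201
  P(Z=3)·p_3 = 0.39 × 0.484068 = 0.188787
  P(Z=4)·p_4 = 0.16 × 0.0950748 = 0.015212
Normaliser: 0.0150479 + 0.00847201 + 0.188787 + 0.015212 = 0.227519
P(Population 4 | 2.4) = 0.015212 / 0.227519 ≈ 0.067

0.067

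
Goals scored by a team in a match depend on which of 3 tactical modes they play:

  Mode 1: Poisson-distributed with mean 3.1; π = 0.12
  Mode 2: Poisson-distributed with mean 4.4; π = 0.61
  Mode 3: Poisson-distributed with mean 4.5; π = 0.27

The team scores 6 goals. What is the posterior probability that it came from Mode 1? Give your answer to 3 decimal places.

0.057

The responsibility of component k is P(Z=k) f_k(x) divided by Σ_j P(Z=j) f_j(x).
Poisson probabilities:
  L_1 = 0.0555296
  L_2 = 0.123734
  L_3 = 0.12812
Weight by the priors:
  P(Z=1)·L_1 = 0.12 × 0.0555296 = 0.00666356
  P(Z=2)·L_2 = 0.61 × 0.123734 = 0.0754775
  P(Z=3)·L_3 = 0.27 × 0.12812 = 0.0345924
Normaliser: 0.00666356 + 0.0754775 + 0.0345924 = 0.116734
P(Mode 1 | data) ≈ 0.057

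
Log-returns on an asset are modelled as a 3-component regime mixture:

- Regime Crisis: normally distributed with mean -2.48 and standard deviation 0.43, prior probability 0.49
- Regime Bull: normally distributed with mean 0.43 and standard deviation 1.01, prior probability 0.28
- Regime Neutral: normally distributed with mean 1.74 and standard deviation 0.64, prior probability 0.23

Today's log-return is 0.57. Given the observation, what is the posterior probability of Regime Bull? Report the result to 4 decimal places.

0.8025

Apply Bayes' rule: the posterior for each component is proportional to its prior times its likelihood at x.
Component likelihoods at x = 0.57:
  f_Crisis = (1/(0.43·√(2π)))·exp(−(0.57−-2.48)²/(2·0.43²)) = 0.927773·exp(-25.15549) = 1.10294e-11
  f_Bull = (1/(1.01·√(2π)))·exp(−(0.57−0.43)²/(2·1.01²)) = 0.394992·exp(-0.00961) = 0.391216
  f_Neutral = (1/(0.64·√(2π)))·exp(−(0.57−1.74)²/(2·0.64²)) = 0.623347·exp(-1.67102) = 0.117224
Multiply by the mixture weights:
  P(Z=Crisis)·f_Crisis = 0.49 × 1.10294e-11 = 5.4044e-12
  P(Z=Bull)·f_Bull = 0.28 × 0.391216 = 0.10954
  P(Z=Neutral)·f_Neutral = 0.23 × 0.117224 = 0.0269614
Evidence: 5.4044e-12 + 0.10954 + 0.0269614 = 0.136502
So the posterior for Regime Bull is 0.10954 / 0.136502 ≈ 0.8025.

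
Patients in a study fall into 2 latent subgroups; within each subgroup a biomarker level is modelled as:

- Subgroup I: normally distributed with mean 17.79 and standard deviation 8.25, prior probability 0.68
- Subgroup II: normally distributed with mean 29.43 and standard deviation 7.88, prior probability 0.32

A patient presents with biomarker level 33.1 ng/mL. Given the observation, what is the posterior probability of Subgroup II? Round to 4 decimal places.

0.7121

P(component k | x) = P(Z=k)·f_k(x) / marginal(x), where marginal(x) = Σ_j P(Z=j)·f_j(x).
Normal densities:
  f_I = (1/(8.25·√(2π)))·exp(−(33.1−17.79)²/(2·8.25²)) = 0.048357·exp(-1.72192) = 0.00864244
  f_II = (1/(7.88·√(2π)))·exp(−(33.1−29.43)²/(2·7.88²)) = 0.050627·exp(-0.10846) = 0.0454237
Multiply by the mixture weights:
  P(Z=I)·f_I = 0.68 × 0.00864244 = 0.00587686
  P(Z=II)·f_II = 0.32 × 0.0454237 = 0.0145356
Marginal: 0.00587686 + 0.0145356 = 0.0204124
P(Subgroup II | data) ≈ 0.7121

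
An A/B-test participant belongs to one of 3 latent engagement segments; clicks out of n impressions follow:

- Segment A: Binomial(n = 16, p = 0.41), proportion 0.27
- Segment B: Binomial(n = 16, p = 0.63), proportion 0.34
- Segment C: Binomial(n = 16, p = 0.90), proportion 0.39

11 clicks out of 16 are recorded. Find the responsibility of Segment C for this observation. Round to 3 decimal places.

0.072

The responsibility of component k is π_k f_k(x) divided by Σ_j π_j f_j(x).
Component likelihoods at x = 11 clicks out of 16:
  L_A = C(16,11)·0.41^11·0.59^5 = 4368·5.50329e-05·0.0714924 = 0.0171856
  L_B = C(16,11)·0.63^11·0.37^5 = 4368·0.00620506·0.0069344 = 0.187948
  L_C = C(16,11)·0.90^11·0.10^5 = 4368·0.313811·1e-05 = 0.0137072
Weight by the priors:
  π_A·L_A = 0.27 × 0.0171856 = 0.00464012
  π_B·L_B = 0.34 × 0.187948 = 0.0639023
  π_C·L_C = 0.39 × 0.0137072 = 0.00534583
Normaliser: 0.00464012 + 0.0639023 + 0.00534583 = 0.0738882
So the posterior for Segment C is 0.00534583 / 0.0738882 ≈ 0.072.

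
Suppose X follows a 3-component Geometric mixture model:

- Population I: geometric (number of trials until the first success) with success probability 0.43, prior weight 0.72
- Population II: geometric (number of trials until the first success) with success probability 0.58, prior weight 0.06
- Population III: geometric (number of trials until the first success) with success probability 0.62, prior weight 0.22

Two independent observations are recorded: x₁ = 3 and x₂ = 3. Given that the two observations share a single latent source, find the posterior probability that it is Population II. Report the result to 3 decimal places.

0.038

P(component k | x) = π_k·f_k(x) / marginal(x), where marginal(x) = Σ_j π_j·f_j(x).
Since both observations come from the same component, the likelihood for component k is f_k(x₁)·f_k(x₂).
  f_I = [0.43·(1−0.43)^2 = 0.43·0.3249 = 0.139707] × [0.139707] = 0.019518
  f_II = [0.58·(1−0.58)^2 = 0.58·0.1764 = 0.102312] × [0.102312] = 0.0104677
  f_III = [0.62·(1−0.62)^2 = 0.62·0.1444 = 0.089528] × [0.089528] = 0.00801526
Weight by the priors:
  π_I·f_I = 0.72 × 0.019518 = 0.014053
  π_II·f_II = 0.06 × 0.0104677 = 0.000628065
  π_III·f_III = 0.22 × 0.00801526 = 0.00176336
Normaliser: 0.014053 + 0.000628065 + 0.00176336 = 0.0164444
Responsibility of Population II: 0.000628065 / 0.0164444 ≈ 0.038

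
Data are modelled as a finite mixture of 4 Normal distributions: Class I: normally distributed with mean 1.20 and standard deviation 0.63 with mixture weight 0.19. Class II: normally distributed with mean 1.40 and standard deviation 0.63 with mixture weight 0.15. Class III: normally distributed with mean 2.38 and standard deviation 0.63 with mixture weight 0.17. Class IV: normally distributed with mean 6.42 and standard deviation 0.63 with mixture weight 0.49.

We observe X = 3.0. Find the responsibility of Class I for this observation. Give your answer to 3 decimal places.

0.028

Posterior ∝ prior × likelihood, so P(k | x) ∝ π_k f_k(x); normalise over all components.
Normal densities:
  f_I = 0.010689
  f_II = 0.0251752
  f_III = 0.390177
  f_IV = 2.52565e-07
Prior × likelihood for each component:
  π_I·f_I = 0.19 × 0.010689 = 0.00203092
  π_II·f_II = 0.15 × 0.0251752 = 0.00377628
  π_III·f_III = 0.17 × 0.390177 = 0.06633
  π_IV·f_IV = 0.49 × 2.52565e-07 = 1.23757e-07
Denominator: 0.00203092 + 0.00377628 + 0.06633 + 1.23757e-07 = 0.0721373
P(Class I | the observation) = 0.00203092 / 0.0721373 ≈ 0.028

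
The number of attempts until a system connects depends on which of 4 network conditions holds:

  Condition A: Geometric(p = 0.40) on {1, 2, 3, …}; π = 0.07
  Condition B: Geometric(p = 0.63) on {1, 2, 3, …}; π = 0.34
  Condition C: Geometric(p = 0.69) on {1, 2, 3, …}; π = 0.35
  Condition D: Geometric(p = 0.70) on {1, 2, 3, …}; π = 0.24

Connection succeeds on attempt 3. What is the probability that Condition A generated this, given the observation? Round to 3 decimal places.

P(component k | x) = π_k·f_k(x) / marginal(x), where marginal(x) = Σ_j π_j·f_j(x).
Component likelihoods at x = 3:
  L_A = 0.144
  L_B = 0.086247
  L_C = 0.066309
  L_D = 0.063
Unnormalised posteriors:
  π_A·L_A = 0.07 × 0.144 = 0.01008
  π_B·L_B = 0.34 × 0.086247 = 0.029324
  π_C·L_C = 0.35 × 0.066309 = 0.0232082
  π_D·L_D = 0.24 × 0.063 = 0.01512
Marginal: 0.01008 + 0.029324 + 0.0232082 + 0.01512 = 0.0777321
So the posterior for Condition A is 0.01008 / 0.0777321 ≈ 0.130.

0.130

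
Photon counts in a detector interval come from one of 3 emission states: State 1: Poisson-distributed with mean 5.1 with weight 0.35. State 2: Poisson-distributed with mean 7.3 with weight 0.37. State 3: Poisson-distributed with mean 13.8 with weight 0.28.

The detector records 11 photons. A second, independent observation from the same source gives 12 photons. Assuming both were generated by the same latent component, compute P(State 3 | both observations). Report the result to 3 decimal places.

Posterior ∝ prior × likelihood, so P(k | x) ∝ π_k f_k(x); normalise over all components.
Since both observations come from the same component, the likelihood for component k is f_k(x₁)·f_k(x₂).
  p_1 = [e^(−5.1)·5.1^11/11! = 0.00927287] × [0.00394097] = 3.65441e-05
  p_2 = [e^(−7.3)·7.3^11/11! = 0.0530941] × [0.0322989] = 0.00171488
  p_3 = [e^(−13.8)·13.8^11/11! = 0.0879529] × [0.101146] = 0.00889608
Weight by the priors:
  π_1·p_1 = 0.35 × 3.65441e-05 = 1.27904e-05
  π_2·p_2 = 0.37 × 0.00171488 = 0.000634505
  π_3·p_3 = 0.28 × 0.00889608 = 0.0024909
Evidence: 1.27904e-05 + 0.000634505 + 0.0024909 = 0.0031382
P(State 3 | x) = 0.0024909 / 0.0031382 ≈ 0.794

0.794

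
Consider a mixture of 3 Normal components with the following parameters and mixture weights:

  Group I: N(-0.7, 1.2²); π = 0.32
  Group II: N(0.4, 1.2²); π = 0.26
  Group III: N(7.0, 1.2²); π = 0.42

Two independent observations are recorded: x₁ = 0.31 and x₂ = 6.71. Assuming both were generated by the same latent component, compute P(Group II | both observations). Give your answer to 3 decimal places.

P(component k | x) = π_k·f_k(x) / marginal(x), where marginal(x) = Σ_j π_j·f_j(x).
Since both observations come from the same component, the likelihood for component k is f_k(x₁)·f_k(x₂).
  L_I = [0.233293] × [1.74489e-09] = 4.07071e-10
  L_II = [0.331518] × [3.29301e-07] = 1.09169e-07
  L_III = [5.92457e-08] × [0.322884] = 1.91295e-08
Prior × likelihood for each component:
  π_I·L_I = 0.32 × 4.07071e-10 = 1.30263e-10
  π_II·L_II = 0.26 × 1.09169e-07 = 2.8384e-08
  π_III·L_III = 0.42 × 1.91295e-08 = 8.03439e-09
Normaliser: 1.30263e-10 + 2.8384e-08 + 8.03439e-09 = 3.65486e-08
P(Group II | x₁,x₂) = 2.8384e-08 / 3.65486e-08 ≈ 0.777

0.777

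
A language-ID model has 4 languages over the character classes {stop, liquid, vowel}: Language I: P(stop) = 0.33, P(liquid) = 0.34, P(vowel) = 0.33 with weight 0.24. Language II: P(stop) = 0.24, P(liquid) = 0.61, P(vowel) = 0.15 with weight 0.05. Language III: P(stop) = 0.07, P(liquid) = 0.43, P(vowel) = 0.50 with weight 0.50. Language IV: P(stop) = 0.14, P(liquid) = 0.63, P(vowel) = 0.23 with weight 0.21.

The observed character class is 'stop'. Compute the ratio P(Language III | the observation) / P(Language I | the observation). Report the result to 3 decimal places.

0.442

The posterior odds equal the prior odds times the likelihood ratio: (w_i/w_j)·(f_i(x)/f_j(x)).
Evaluate each component's likelihood at the observed value:
  L_I = P(stop | comp) = 0.33
  L_II = P(stop | comp) = 0.24
  L_III = P(stop | comp) = 0.07
  L_IV = P(stop | comp) = 0.14
Posterior odds = (w_III·L_III) / (w_I·L_I) = (0.50·0.07) / (0.24·0.33) = 0.035 / 0.0792 ≈ 0.442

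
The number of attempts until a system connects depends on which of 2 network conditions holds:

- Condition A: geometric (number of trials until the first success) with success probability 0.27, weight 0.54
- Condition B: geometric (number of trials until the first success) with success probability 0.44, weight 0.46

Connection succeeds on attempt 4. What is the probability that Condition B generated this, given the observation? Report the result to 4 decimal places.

The responsibility of component k is P(Z=k) f_k(x) divided by Σ_j P(Z=j) f_j(x).
Geometric probabilities:
  p_A = 0.105035
  p_B = 0.077271
Unnormalised posteriors:
  P(Z=A)·p_A = 0.54 × 0.105035 = 0.0567187
  P(Z=B)·p_B = 0.46 × 0.077271 = 0.0355447
Evidence: 0.0567187 + 0.0355447 = 0.0922634
So the posterior for Condition B is 0.0355447 / 0.0922634 ≈ 0.3853.

0.3853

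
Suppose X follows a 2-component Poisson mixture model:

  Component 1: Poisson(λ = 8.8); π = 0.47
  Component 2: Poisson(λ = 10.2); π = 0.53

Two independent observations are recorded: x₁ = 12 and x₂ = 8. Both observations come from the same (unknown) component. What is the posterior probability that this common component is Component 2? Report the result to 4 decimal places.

P(component k | x) = P(Z=k)·f_k(x) / marginal(x), where marginal(x) = Σ_j P(Z=j)·f_j(x).
Since both observations come from the same component, the likelihood for component k is f_k(x₁)·f_k(x₂).
  f_1 = [0.0678678] × [0.134446] = 0.00912458
  f_2 = [0.098415] × [0.108013] = 0.0106301
Prior × likelihood for each component:
  P(Z=1)·f_1 = 0.47 × 0.00912458 = 0.00428855
  P(Z=2)·f_2 = 0.53 × 0.0106301 = 0.00563397
Sum: 0.00428855 + 0.00563397 = 0.00992252
Responsibility of Component 2: 0.00563397 / 0.00992252 ≈ 0.5678

0.5678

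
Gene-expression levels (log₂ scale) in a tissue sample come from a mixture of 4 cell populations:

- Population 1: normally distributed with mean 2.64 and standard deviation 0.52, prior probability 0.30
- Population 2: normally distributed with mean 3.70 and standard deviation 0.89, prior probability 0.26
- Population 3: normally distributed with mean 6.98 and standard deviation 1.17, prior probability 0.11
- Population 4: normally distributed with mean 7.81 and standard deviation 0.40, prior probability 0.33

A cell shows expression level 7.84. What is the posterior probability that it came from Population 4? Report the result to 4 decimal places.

The responsibility of component k is π_k f_k(x) divided by Σ_j π_j f_j(x).
Evaluate each component's likelihood at the observed value:
  p_1 = 1.47973e-22
  p_2 = 8.97118e-06
  p_3 = 0.260257
  p_4 = 0.994555
Unnormalised posteriors:
  π_1·p_1 = 0.30 × 1.47973e-22 = 4.43919e-23
  π_2·p_2 = 0.26 × 8.97118e-06 = 2.33251e-06
  π_3·p_3 = 0.11 × 0.260257 = 0.0286283
  π_4·p_4 = 0.33 × 0.994555 = 0.328203
Evidence: 4.43919e-23 + 2.33251e-06 + 0.0286283 + 0.328203 = 0.356834
Responsibility of Population 4: 0.328203 / 0.356834 ≈ 0.9198

0.9198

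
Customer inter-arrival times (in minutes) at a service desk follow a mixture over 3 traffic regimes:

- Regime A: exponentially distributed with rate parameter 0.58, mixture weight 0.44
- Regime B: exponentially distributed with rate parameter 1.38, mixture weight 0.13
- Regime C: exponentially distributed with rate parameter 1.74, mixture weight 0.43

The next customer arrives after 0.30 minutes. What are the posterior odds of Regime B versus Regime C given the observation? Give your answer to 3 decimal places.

0.267

Since P(k|x) ∝ w_k f_k(x), the posterior odds are w_i f_i(x) / (w_j f_j(x)).
Exponential densities:
  f_A = 0.58·e^(−0.58·0.30) = 0.58·e^(−0.1740) = 0.487372
  f_B = 1.38·e^(−1.38·0.30) = 1.38·e^(−0.4140) = 0.912181
  f_C = 1.74·e^(−1.74·0.30) = 1.74·e^(−0.5220) = 1.0324
Posterior odds = (w_B·f_B) / (w_C·f_C) = (0.13·0.912181) / (0.43·1.0324) = 0.118584 / 0.443932 ≈ 0.267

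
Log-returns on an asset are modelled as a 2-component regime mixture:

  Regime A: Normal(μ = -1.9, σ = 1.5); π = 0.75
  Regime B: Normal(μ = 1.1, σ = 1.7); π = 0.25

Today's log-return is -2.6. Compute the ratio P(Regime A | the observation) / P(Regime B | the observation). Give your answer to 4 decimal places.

32.5702

The posterior odds equal the prior odds times the likelihood ratio: (P(Z=i)/P(Z=j))·(f_i(x)/f_j(x)).
Component likelihoods at x = -2.6:
  p_A = (1/(1.5·√(2π)))·exp(−(-2.6−-1.9)²/(2·1.5²)) = 0.265962·exp(-0.10889) = 0.238522
  p_B = (1/(1.7·√(2π)))·exp(−(-2.6−1.1)²/(2·1.7²)) = 0.234672·exp(-2.36851) = 0.02197
Odds = (0.75/0.25) × (0.238522/0.02197) = 3 × 10.8567 ≈ 32.5702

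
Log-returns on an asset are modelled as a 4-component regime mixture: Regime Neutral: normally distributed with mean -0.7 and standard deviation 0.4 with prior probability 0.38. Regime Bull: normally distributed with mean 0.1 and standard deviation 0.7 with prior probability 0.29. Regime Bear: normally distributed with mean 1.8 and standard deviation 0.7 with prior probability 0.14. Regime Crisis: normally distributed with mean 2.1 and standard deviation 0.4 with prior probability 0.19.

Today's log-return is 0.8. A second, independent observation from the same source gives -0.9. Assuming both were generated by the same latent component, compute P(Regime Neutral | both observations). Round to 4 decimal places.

P(component k | x) = P(Z=k)·f_k(x) / marginal(x), where marginal(x) = Σ_j P(Z=j)·f_j(x).
Since both observations come from the same component, the likelihood for component k is f_k(x₁)·f_k(x₂).
  f_Neutral = [0.000881489] × [0.880163] = 0.000775854
  f_Bull = [0.345672] × [0.205426] = 0.0710099
  f_Bear = [0.205426] × [0.000335114] = 6.8841e-05
  f_Crisis = [0.00507262] × [6.0858e-13] = 3.0871e-15
Prior × likelihood for each component:
  P(Z=Neutral)·f_Neutral = 0.38 × 0.000775854 = 0.000294825
  P(Z=Bull)·f_Bull = 0.29 × 0.0710099 = 0.0205929
  P(Z=Bear)·f_Bear = 0.14 × 6.8841e-05 = 9.63774e-06
  P(Z=Crisis)·f_Crisis = 0.19 × 3.0871e-15 = 5.86548e-16
Normaliser: 0.000294825 + 0.0205929 + 9.63774e-06 + 5.86548e-16 = 0.0208973
P(Regime Neutral | data) ≈ 0.0141

0.0141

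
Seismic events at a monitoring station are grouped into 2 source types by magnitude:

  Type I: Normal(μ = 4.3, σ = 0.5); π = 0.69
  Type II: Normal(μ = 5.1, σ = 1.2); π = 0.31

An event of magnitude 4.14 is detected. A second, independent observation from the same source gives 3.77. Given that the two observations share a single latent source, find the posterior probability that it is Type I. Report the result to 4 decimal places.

0.9465

P(component k | x) = w_k·f_k(x) / marginal(x), where marginal(x) = Σ_j w_j·f_j(x).
Since both observations come from the same component, the likelihood for component k is f_k(x₁)·f_k(x₂).
  p_I = [(1/(0.5·√(2π)))·exp(−(4.14−4.3)²/(2·0.5²)) = 0.797885·exp(-0.05120) = 0.758061] × [0.454939] = 0.344872
  p_II = [(1/(1.2·√(2π)))·exp(−(4.14−5.1)²/(2·1.2²)) = 0.332452·exp(-0.32000) = 0.24141] × [0.179881] = 0.0434249
Weight by the priors:
  w_I·p_I = 0.69 × 0.344872 = 0.237961
  w_II·p_II = 0.31 × 0.0434249 = 0.0134617
Denominator: 0.237961 + 0.0134617 = 0.251423
Responsibility of Type I: 0.237961 / 0.251423 ≈ 0.9465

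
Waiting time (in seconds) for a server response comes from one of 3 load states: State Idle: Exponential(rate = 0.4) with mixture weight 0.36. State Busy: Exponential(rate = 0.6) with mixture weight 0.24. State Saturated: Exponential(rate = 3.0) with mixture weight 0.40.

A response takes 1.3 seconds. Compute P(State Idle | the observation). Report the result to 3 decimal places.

P(component k | x) = π_k·f_k(x) / marginal(x), where marginal(x) = Σ_j π_j·f_j(x).
Exponential densities:
  p_Idle = 0.4·e^(−0.4·1.3) = 0.4·e^(−0.5200) = 0.237808
  p_Busy = 0.6·e^(−0.6·1.3) = 0.6·e^(−0.7800) = 0.275044
  p_Saturated = 3.0·e^(−3.0·1.3) = 3.0·e^(−3.9000) = 0.0607257
Multiply by the mixture weights:
  π_Idle·p_Idle = 0.36 × 0.237808 = 0.085611
  π_Busy·p_Busy = 0.24 × 0.275044 = 0.0660105
  π_Saturated·p_Saturated = 0.40 × 0.0607257 = 0.0242903
Evidence: 0.085611 + 0.0660105 + 0.0242903 = 0.175912
Responsibility of State Idle: 0.085611 / 0.175912 ≈ 0.487

0.487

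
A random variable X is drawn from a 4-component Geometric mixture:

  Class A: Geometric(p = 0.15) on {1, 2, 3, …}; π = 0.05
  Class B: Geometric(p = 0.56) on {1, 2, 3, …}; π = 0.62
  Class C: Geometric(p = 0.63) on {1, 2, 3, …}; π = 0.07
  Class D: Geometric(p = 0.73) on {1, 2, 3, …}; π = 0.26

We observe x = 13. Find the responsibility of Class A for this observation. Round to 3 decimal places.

0.983

By Bayes' theorem, P(k | x) = w_k f_k(x) / Σ_j w_j f_j(x).
Component likelihoods at x = 13:
  L_A = 0.15·(1−0.15)^12 = 0.15·0.142242 = 0.0213363
  L_B = 0.56·(1−0.56)^12 = 0.56·5.26541e-05 = 2.94863e-05
  L_C = 0.63·(1−0.63)^12 = 0.63·6.58295e-06 = 4.14726e-06
  L_D = 0.73·(1−0.73)^12 = 0.73·1.50095e-07 = 1.09569e-07
Prior × likelihood for each component:
  w_A·L_A = 0.05 × 0.0213363 = 0.00106681
  w_B·L_B = 0.62 × 2.94863e-05 = 1.82815e-05
  w_C·L_C = 0.07 × 4.14726e-06 = 2.90308e-07
  w_D·L_D = 0.26 × 1.09569e-07 = 2.8488e-08
Marginal: 0.00106681 + 1.82815e-05 + 2.90308e-07 + 2.8488e-08 = 0.00108541
Responsibility of Class A: 0.00106681 / 0.00108541 ≈ 0.983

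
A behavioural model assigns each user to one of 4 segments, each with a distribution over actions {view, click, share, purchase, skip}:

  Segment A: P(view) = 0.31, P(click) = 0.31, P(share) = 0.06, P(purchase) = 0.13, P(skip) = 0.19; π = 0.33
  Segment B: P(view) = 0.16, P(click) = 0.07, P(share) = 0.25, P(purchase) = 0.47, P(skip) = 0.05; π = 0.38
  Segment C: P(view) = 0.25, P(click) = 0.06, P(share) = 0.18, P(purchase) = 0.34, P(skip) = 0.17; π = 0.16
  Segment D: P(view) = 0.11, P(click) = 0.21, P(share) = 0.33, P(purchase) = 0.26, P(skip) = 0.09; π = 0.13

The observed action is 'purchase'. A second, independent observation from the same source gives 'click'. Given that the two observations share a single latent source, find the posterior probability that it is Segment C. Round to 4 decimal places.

The responsibility of component k is π_k f_k(x) divided by Σ_j π_j f_j(x).
Since both observations come from the same component, the likelihood for component k is f_k(x₁)·f_k(x₂).
  L_A = [0.13] × [0.31] = 0.0403
  L_B = [0.47] × [0.07] = 0.0329
  L_C = [0.34] × [0.06] = 0.0204
  L_D = [0.26] × [0.21] = 0.0546
Unnormalised posteriors:
  π_A·L_A = 0.33 × 0.0403 = 0.013299
  π_B·L_B = 0.38 × 0.0329 = 0.012502
  π_C·L_C = 0.16 × 0.0204 = 0.003264
  π_D·L_D = 0.13 × 0.0546 = 0.007098
Sum: 0.013299 + 0.012502 + 0.003264 + 0.007098 = 0.036163
Responsibility of Segment C: 0.003264 / 0.036163 ≈ 0.0903

0.0903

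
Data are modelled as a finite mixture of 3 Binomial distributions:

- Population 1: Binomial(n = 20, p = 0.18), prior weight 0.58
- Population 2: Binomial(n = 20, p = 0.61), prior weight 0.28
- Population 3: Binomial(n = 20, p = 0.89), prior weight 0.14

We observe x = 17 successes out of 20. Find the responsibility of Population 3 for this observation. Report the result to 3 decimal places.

0.873

The responsibility of component k is π_k f_k(x) divided by Σ_j π_j f_j(x).
Binomial probabilities:
  f_1 = C(20,17)·0.18^17·0.82^3 = 1140·2.18591e-13·0.551368 = 1.37398e-10
  f_2 = C(20,17)·0.61^17·0.39^3 = 1140·0.000224185·0.059319 = 0.0151602
  f_3 = C(20,17)·0.89^17·0.11^3 = 1140·0.137921·0.001331 = 0.209273
Multiply by the mixture weights:
  π_1·f_1 = 0.58 × 1.37398e-10 = 7.96906e-11
  π_2·f_2 = 0.28 × 0.0151602 = 0.00424487
  π_3·f_3 = 0.14 × 0.209273 = 0.0292982
Marginal: 7.96906e-11 + 0.00424487 + 0.0292982 = 0.0335431
So the posterior for Population 3 is 0.0292982 / 0.0335431 ≈ 0.873.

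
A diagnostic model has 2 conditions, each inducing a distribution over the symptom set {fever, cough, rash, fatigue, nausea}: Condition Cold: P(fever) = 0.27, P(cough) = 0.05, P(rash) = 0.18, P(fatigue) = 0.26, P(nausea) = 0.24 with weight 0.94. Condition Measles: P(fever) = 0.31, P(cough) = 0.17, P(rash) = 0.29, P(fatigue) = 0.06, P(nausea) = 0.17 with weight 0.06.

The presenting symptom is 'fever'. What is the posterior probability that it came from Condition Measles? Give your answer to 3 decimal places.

By Bayes' theorem, P(k | x) = π_k f_k(x) / Σ_j π_j f_j(x).
Categorical probabilities:
  f_Cold = P(fever | comp) = 0.27
  f_Measles = P(fever | comp) = 0.31
Prior × likelihood for each component:
  π_Cold·f_Cold = 0.94 × 0.27 = 0.2538
  π_Measles·f_Measles = 0.06 × 0.31 = 0.0186
Denominator: 0.2538 + 0.0186 = 0.2724
Responsibility of Condition Measles: 0.0186 / 0.2724 ≈ 0.068

0.068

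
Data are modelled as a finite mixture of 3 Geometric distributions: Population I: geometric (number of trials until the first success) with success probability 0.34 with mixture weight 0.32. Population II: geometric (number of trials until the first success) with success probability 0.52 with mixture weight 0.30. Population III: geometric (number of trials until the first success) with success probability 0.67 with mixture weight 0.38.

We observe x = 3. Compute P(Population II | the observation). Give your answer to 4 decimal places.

0.3236

By Bayes' theorem, P(k | x) = π_k f_k(x) / Σ_j π_j f_j(x).
Component likelihoods at x = 3:
  L_I = 0.148104
  L_II = 0.119808
  L_III = 0.072963
Weight by the priors:
  π_I·L_I = 0.32 × 0.148104 = 0.0473933
  π_II·L_II = 0.30 × 0.119808 = 0.0359424
  π_III·L_III = 0.38 × 0.072963 = 0.0277259
Evidence: 0.0473933 + 0.0359424 + 0.0277259 = 0.111062
P(Population II | x) = 0.0359424 / 0.111062 ≈ 0.3236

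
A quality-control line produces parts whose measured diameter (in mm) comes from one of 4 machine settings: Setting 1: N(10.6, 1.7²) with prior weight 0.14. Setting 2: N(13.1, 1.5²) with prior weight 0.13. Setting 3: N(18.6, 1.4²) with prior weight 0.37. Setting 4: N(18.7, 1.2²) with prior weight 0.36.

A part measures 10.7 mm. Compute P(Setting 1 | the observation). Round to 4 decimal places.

By Bayes' theorem, P(k | x) = π_k f_k(x) / Σ_j π_j f_j(x).
Evaluate each component's likelihood at the observed value:
  f_1 = (1/(1.7·√(2π)))·exp(−(10.7−10.6)²/(2·1.7²)) = 0.234672·exp(-0.00173) = 0.234266
  f_2 = (1/(1.5·√(2π)))·exp(−(10.7−13.1)²/(2·1.5²)) = 0.265962·exp(-1.28000) = 0.0739472
  f_3 = (1/(1.4·√(2π)))·exp(−(10.7−18.6)²/(2·1.4²)) = 0.284959·exp(-15.92092) = 3.47068e-08
  f_4 = (1/(1.2·√(2π)))·exp(−(10.7−18.7)²/(2·1.2²)) = 0.332452·exp(-22.22222) = 7.42575e-11
Prior × likelihood for each component:
  π_1·f_1 = 0.14 × 0.234266 = 0.0327973
  π_2·f_2 = 0.13 × 0.0739472 = 0.00961314
  π_3·f_3 = 0.37 × 3.47068e-08 = 1.28415e-08
  π_4·f_4 = 0.36 × 7.42575e-11 = 2.67327e-11
Evidence: 0.0327973 + 0.00961314 + 1.28415e-08 + 2.67327e-11 = 0.0424104
P(Setting 1 | the observation) = 0.0327973 / 0.0424104 ≈ 0.7733

0.7733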